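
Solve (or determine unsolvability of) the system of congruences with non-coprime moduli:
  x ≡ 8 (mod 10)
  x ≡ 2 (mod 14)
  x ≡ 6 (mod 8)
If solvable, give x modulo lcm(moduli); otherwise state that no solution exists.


Moduli 10, 14, 8 are not pairwise coprime, so CRT works modulo lcm(m_i) when all pairwise compatibility conditions hold.
Pairwise compatibility: gcd(m_i, m_j) must divide a_i - a_j for every pair.
Merge one congruence at a time:
  Start: x ≡ 8 (mod 10).
  Combine with x ≡ 2 (mod 14): gcd(10, 14) = 2; 2 - 8 = -6, which IS divisible by 2, so compatible.
    Write x = 8 + 10·t and substitute into x ≡ 2 (mod 14): 10·t ≡ 2 − 8 = -6 (mod 14).
    Divide the congruence (and modulus) by g = 2: 5·t ≡ -3 (mod 7).
    Reduce coefficients mod 7: 5·t ≡ 4 (mod 7).
    The inverse of 5 mod 7 is 3 (since 5·3 = 15 = 2·7 + 1), so t ≡ 3·4 = 12 ≡ 5 (mod 7).
    Then x = 8 + 10·5 = 58, valid modulo lcm(10, 14) = 70: x ≡ 58 (mod 70).
  Combine with x ≡ 6 (mod 8): gcd(70, 8) = 2; 6 - 58 = -52, which IS divisible by 2, so compatible.
    Write x = 58 + 70·t and substitute into x ≡ 6 (mod 8): 70·t ≡ 6 − 58 = -52 (mod 8).
    Divide the congruence (and modulus) by g = 2: 35·t ≡ -26 (mod 4).
    Reduce coefficients mod 4: 3·t ≡ 2 (mod 4).
    The inverse of 3 mod 4 is 3 (since 3·3 = 9 = 2·4 + 1), so t ≡ 3·2 = 6 ≡ 2 (mod 4).
    Then x = 58 + 70·2 = 198, valid modulo lcm(70, 8) = 280: x ≡ 198 (mod 280).
Verify: 198 mod 10 = 8, 198 mod 14 = 2, 198 mod 8 = 6.

x ≡ 198 (mod 280).


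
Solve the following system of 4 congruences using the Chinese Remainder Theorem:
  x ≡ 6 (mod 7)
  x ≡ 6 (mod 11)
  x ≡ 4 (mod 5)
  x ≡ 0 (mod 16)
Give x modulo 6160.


Product of moduli M = 7 · 11 · 5 · 16 = 6160.
Merge one congruence at a time:
  Start: x ≡ 6 (mod 7).
  Combine with x ≡ 6 (mod 11); new modulus lcm = 77.
    Write x = 6 + 7·t and substitute into x ≡ 6 (mod 11): 7·t ≡ 6 − 6 = 0 (mod 11).
    The inverse of 7 mod 11 is 8 (since 7·8 = 56 = 5·11 + 1), so t ≡ 8·0 = 0 ≡ 0 (mod 11).
    Then x = 6 + 7·0 = 6, valid modulo lcm(7, 11) = 77: x ≡ 6 (mod 77).
  Combine with x ≡ 4 (mod 5); new modulus lcm = 385.
    Write x = 6 + 77·t and substitute into x ≡ 4 (mod 5): 77·t ≡ 4 − 6 = -2 (mod 5).
    Reduce coefficients mod 5: 2·t ≡ 3 (mod 5).
    The inverse of 2 mod 5 is 3 (since 2·3 = 6 = 1·5 + 1), so t ≡ 3·3 = 9 ≡ 4 (mod 5).
    Then x = 6 + 77·4 = 314, valid modulo lcm(77, 5) = 385: x ≡ 314 (mod 385).
  Combine with x ≡ 0 (mod 16); new modulus lcm = 6160.
    Write x = 314 + 385·t and substitute into x ≡ 0 (mod 16): 385·t ≡ 0 − 314 = -314 (mod 16).
    Reduce coefficients mod 16: 1·t ≡ 6 (mod 16).
    So t ≡ 6 (mod 16).
    Then x = 314 + 385·6 = 2624, valid modulo lcm(385, 16) = 6160: x ≡ 2624 (mod 6160).
Verify against each original: 2624 mod 7 = 6, 2624 mod 11 = 6, 2624 mod 5 = 4, 2624 mod 16 = 0.

x ≡ 2624 (mod 6160).


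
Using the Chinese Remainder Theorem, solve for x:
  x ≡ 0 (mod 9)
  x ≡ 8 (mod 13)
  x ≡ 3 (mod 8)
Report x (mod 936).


Moduli 9, 13, 8 are pairwise coprime; by CRT there is a unique solution modulo M = 9 · 13 · 8 = 936.
Solve pairwise, accumulating the modulus:
  Start with x ≡ 0 (mod 9).
  Combine with x ≡ 8 (mod 13): since gcd(9, 13) = 1, we get a unique residue mod 117.
    Write x = 0 + 9·t and substitute into x ≡ 8 (mod 13): 9·t ≡ 8 − 0 = 8 (mod 13).
    The inverse of 9 mod 13 is 3 (since 9·3 = 27 = 2·13 + 1), so t ≡ 3·8 = 24 ≡ 11 (mod 13).
    Then x = 0 + 9·11 = 99, valid modulo lcm(9, 13) = 117: x ≡ 99 (mod 117).
  Combine with x ≡ 3 (mod 8): since gcd(117, 8) = 1, we get a unique residue mod 936.
    Write x = 99 + 117·t and substitute into x ≡ 3 (mod 8): 117·t ≡ 3 − 99 = -96 (mod 8).
    Reduce coefficients mod 8: 5·t ≡ 0 (mod 8).
    The inverse of 5 mod 8 is 5 (since 5·5 = 25 = 3·8 + 1), so t ≡ 5·0 = 0 ≡ 0 (mod 8).
    Then x = 99 + 117·0 = 99, valid modulo lcm(117, 8) = 936: x ≡ 99 (mod 936).
Verify: 99 mod 9 = 0 ✓, 99 mod 13 = 8 ✓, 99 mod 8 = 3 ✓.

x ≡ 99 (mod 936).


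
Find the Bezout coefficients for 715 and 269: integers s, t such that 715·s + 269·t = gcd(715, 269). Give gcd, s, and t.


Euclidean algorithm on (715, 269) — divide until remainder is 0:
  715 = 2 · 269 + 177
  269 = 1 · 177 + 92
  177 = 1 · 92 + 85
  92 = 1 · 85 + 7
  85 = 12 · 7 + 1
  7 = 7 · 1 + 0
gcd(715, 269) = 1.
Track Bezout coefficients alongside the remainders: start with r₀ = 715 = a·1 + b·0 (s = 1, t = 0) and r₁ = 269 = a·0 + b·1 (s = 0, t = 1); each new remainder r_{k+1} = r_{k-1} − q_k·r_k inherits s_{k+1} = s_{k-1} − q_k·s_k, t_{k+1} = t_{k-1} − q_k·t_k, so r_k = a·s_k + b·t_k at every step:
  q = 2: r = 177, s = 1 − 2·0 = 1, t = 0 − 2·1 = -2  (check: 715·1 + 269·(-2) = 177)
  q = 1: r = 92, s = 0 − 1·1 = -1, t = 1 − 1·(-2) = 3  (check: 715·(-1) + 269·3 = 92)
  q = 1: r = 85, s = 1 − 1·(-1) = 2, t = -2 − 1·3 = -5  (check: 715·2 + 269·(-5) = 85)
  q = 1: r = 7, s = -1 − 1·2 = -3, t = 3 − 1·(-5) = 8  (check: 715·(-3) + 269·8 = 7)
  q = 12: r = 1, s = 2 − 12·(-3) = 38, t = -5 − 12·8 = -101  (check: 715·38 + 269·(-101) = 1)
The row with r = 1 (the gcd) gives the Bezout coefficients s = 38, t = -101.
Result: 715 · (38) + 269 · (-101) = 1.

gcd(715, 269) = 1; s = 38, t = -101 (check: 715·38 + 269·(-101) = 1).


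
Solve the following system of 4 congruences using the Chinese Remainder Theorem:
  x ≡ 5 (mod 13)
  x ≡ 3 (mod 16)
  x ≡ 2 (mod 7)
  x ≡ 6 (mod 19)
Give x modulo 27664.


Product of moduli M = 13 · 16 · 7 · 19 = 27664.
Merge one congruence at a time:
  Start: x ≡ 5 (mod 13).
  Combine with x ≡ 3 (mod 16); new modulus lcm = 208.
    Write x = 5 + 13·t and substitute into x ≡ 3 (mod 16): 13·t ≡ 3 − 5 = -2 (mod 16).
    Reduce coefficients mod 16: 13·t ≡ 14 (mod 16).
    The inverse of 13 mod 16 is 5 (since 13·5 = 65 = 4·16 + 1), so t ≡ 5·14 = 70 ≡ 6 (mod 16).
    Then x = 5 + 13·6 = 83, valid modulo lcm(13, 16) = 208: x ≡ 83 (mod 208).
  Combine with x ≡ 2 (mod 7); new modulus lcm = 1456.
    Write x = 83 + 208·t and substitute into x ≡ 2 (mod 7): 208·t ≡ 2 − 83 = -81 (mod 7).
    Reduce coefficients mod 7: 5·t ≡ 3 (mod 7).
    The inverse of 5 mod 7 is 3 (since 5·3 = 15 = 2·7 + 1), so t ≡ 3·3 = 9 ≡ 2 (mod 7).
    Then x = 83 + 208·2 = 499, valid modulo lcm(208, 7) = 1456: x ≡ 499 (mod 1456).
  Combine with x ≡ 6 (mod 19); new modulus lcm = 27664.
    Write x = 499 + 1456·t and substitute into x ≡ 6 (mod 19): 1456·t ≡ 6 − 499 = -493 (mod 19).
    Reduce coefficients mod 19: 12·t ≡ 1 (mod 19).
    The inverse of 12 mod 19 is 8 (since 12·8 = 96 = 5·19 + 1), so t ≡ 8·1 = 8 ≡ 8 (mod 19).
    Then x = 499 + 1456·8 = 12147, valid modulo lcm(1456, 19) = 27664: x ≡ 12147 (mod 27664).
Verify against each original: 12147 mod 13 = 5, 12147 mod 16 = 3, 12147 mod 7 = 2, 12147 mod 19 = 6.

x ≡ 12147 (mod 27664).


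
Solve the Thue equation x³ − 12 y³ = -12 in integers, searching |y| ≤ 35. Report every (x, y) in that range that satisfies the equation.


The equation is x³ - 12y³ = -12. For fixed y, x³ = 12·y³ − 12, so a solution requires the RHS to be a perfect cube.
Strategy: iterate y from -35 to 35, compute RHS = 12·y³ − 12, and check whether it is a (positive or negative) perfect cube.
Check small values of y:
  y = 0: RHS = -12 is not a perfect cube.
  y = 1: RHS = 0 = (0)³ ⇒ x = 0 works.
  y = -1: RHS = -24 is not a perfect cube.
  y = 2: RHS = 84 is not a perfect cube.
  y = -2: RHS = -108 is not a perfect cube.
  y = 3: RHS = 312 is not a perfect cube.
  y = -3: RHS = -336 is not a perfect cube.
Continuing the search up to |y| = 35 finds no further solutions beyond those listed.
Collected solutions: (0, 1).

Solutions (with |y| ≤ 35): (0, 1).


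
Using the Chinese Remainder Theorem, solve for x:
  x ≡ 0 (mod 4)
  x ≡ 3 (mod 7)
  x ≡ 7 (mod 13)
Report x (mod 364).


Moduli 4, 7, 13 are pairwise coprime; by CRT there is a unique solution modulo M = 4 · 7 · 13 = 364.
Solve pairwise, accumulating the modulus:
  Start with x ≡ 0 (mod 4).
  Combine with x ≡ 3 (mod 7): since gcd(4, 7) = 1, we get a unique residue mod 28.
    Write x = 0 + 4·t and substitute into x ≡ 3 (mod 7): 4·t ≡ 3 − 0 = 3 (mod 7).
    The inverse of 4 mod 7 is 2 (since 4·2 = 8 = 1·7 + 1), so t ≡ 2·3 = 6 ≡ 6 (mod 7).
    Then x = 0 + 4·6 = 24, valid modulo lcm(4, 7) = 28: x ≡ 24 (mod 28).
  Combine with x ≡ 7 (mod 13): since gcd(28, 13) = 1, we get a unique residue mod 364.
    Write x = 24 + 28·t and substitute into x ≡ 7 (mod 13): 28·t ≡ 7 − 24 = -17 (mod 13).
    Reduce coefficients mod 13: 2·t ≡ 9 (mod 13).
    The inverse of 2 mod 13 is 7 (since 2·7 = 14 = 1·13 + 1), so t ≡ 7·9 = 63 ≡ 11 (mod 13).
    Then x = 24 + 28·11 = 332, valid modulo lcm(28, 13) = 364: x ≡ 332 (mod 364).
Verify: 332 mod 4 = 0 ✓, 332 mod 7 = 3 ✓, 332 mod 13 = 7 ✓.

x ≡ 332 (mod 364).


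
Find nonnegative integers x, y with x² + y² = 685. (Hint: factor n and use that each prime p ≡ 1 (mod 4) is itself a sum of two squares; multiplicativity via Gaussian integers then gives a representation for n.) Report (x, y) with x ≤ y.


Step 1: Factor n = 685 = 5 · 137.
Step 2: Check the mod-4 condition on each prime factor: 5 ≡ 1 (mod 4), exponent 1; 137 ≡ 1 (mod 4), exponent 1.
All primes ≡ 3 (mod 4) appear to even exponent (or don't appear), so by the two-squares theorem n IS expressible as a sum of two squares.
Step 3: Build a representation. Here n = 5 · 137 is a product of primes ≡ 1 (mod 4). Each prime p ≡ 1 (mod 4) is itself a sum of two squares; find a² by testing p − a² for a perfect square:
  5: 5 − 1² = 4 = 2² ⇒ 5 = 1² + 2².
  137: 137 − 1² = 136, 137 − 2² = 133, 137 − 3² = 128, 137 − 4² = 121 = 11² ⇒ 137 = 4² + 11².
  Combine using the Brahmagupta–Fibonacci identity (a² + b²)(c² + d²) = (ac − bd)² + (ad + bc)² = (ac + bd)² + (ad − bc)²:
  5 · 137 = 685: from (1² + 2²)(4² + 11²), take (1·4 − 2·11, 1·11 + 2·4) = (4 − 22, 11 + 8) = (-18, 19); dropping signs (only squares matter) gives (18, 19); check 18² + 19² = 324 + 361 = 685 ✓.
Step 4: Order so x ≤ y and verify: 18² + 19² = 324 + 361 = 685 = n. ✓

n = 685 = 18² + 19² (one valid representation with x ≤ y).


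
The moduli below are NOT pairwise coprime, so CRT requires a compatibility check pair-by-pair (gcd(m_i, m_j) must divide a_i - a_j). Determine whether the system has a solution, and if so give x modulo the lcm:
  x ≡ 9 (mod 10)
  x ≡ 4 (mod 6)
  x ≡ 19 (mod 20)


Moduli 10, 6, 20 are not pairwise coprime, so CRT works modulo lcm(m_i) when all pairwise compatibility conditions hold.
Pairwise compatibility: gcd(m_i, m_j) must divide a_i - a_j for every pair.
Merge one congruence at a time:
  Start: x ≡ 9 (mod 10).
  Combine with x ≡ 4 (mod 6): gcd(10, 6) = 2, and 4 - 9 = -5 is NOT divisible by 2.
    ⇒ system is inconsistent (no integer solution).

No solution (the system is inconsistent).


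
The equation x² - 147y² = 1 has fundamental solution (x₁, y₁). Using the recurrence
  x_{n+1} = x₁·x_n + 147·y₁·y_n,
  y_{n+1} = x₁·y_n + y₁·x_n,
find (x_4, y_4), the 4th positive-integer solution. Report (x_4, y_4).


Step 1: Find the fundamental solution (x₁, y₁) of x² - 147y² = 1.
  Expand √147 as a continued fraction. a₀ = ⌊√147⌋ = 12; iterate m_{k+1} = d_k·a_k − m_k, d_{k+1} = (147 − m_{k+1}²)/d_k, a_{k+1} = ⌊(a₀ + m_{k+1})/d_{k+1}⌋ (starting m₀ = 0, d₀ = 1), with convergents p_k = a_k·p_{k-1} + p_{k-2}, q_k = a_k·q_{k-1} + q_{k-2} (p₋₁ = 1, q₋₁ = 0):
  k = 0: a₀ = 12; p₀/q₀ = 12/1; p₀² − 147·q₀² = 144 − 147 = -3.
  k = 1: m = 12, d = 3, a = ⌊(12 + 12)/3⌋ = 8; p/q = (8·12 + 1)/(8·1 + 0) = 97/8; p² − 147·q² = 9409 − 9408 = 1.
  The first convergent with p² − 147·q² = 1 gives the fundamental solution (x₁, y₁) = (97, 8).
Step 2: Apply the recurrence (x_{n+1}, y_{n+1}) = (x₁x_n + 147y₁y_n, x₁y_n + y₁x_n) repeatedly.
  From (x_1, y_1) = (97, 8): x_2 = 97·97 + 147·8·8 = 18817; y_2 = 97·8 + 8·97 = 1552.
  From (x_2, y_2) = (18817, 1552): x_3 = 97·18817 + 147·8·1552 = 3650401; y_3 = 97·1552 + 8·18817 = 301080.
  From (x_3, y_3) = (3650401, 301080): x_4 = 97·3650401 + 147·8·301080 = 708158977; y_4 = 97·301080 + 8·3650401 = 58407968.
Step 3: Verify x_4² - 147·y_4² = 501489136705686529 - 501489136705686528 = 1 (should be 1). ✓

(x_1, y_1) = (97, 8); (x_4, y_4) = (708158977, 58407968).


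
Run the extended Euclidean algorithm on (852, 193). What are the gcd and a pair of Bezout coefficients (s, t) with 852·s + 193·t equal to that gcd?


Euclidean algorithm on (852, 193) — divide until remainder is 0:
  852 = 4 · 193 + 80
  193 = 2 · 80 + 33
  80 = 2 · 33 + 14
  33 = 2 · 14 + 5
  14 = 2 · 5 + 4
  5 = 1 · 4 + 1
  4 = 4 · 1 + 0
gcd(852, 193) = 1.
Track Bezout coefficients alongside the remainders: start with r₀ = 852 = a·1 + b·0 (s = 1, t = 0) and r₁ = 193 = a·0 + b·1 (s = 0, t = 1); each new remainder r_{k+1} = r_{k-1} − q_k·r_k inherits s_{k+1} = s_{k-1} − q_k·s_k, t_{k+1} = t_{k-1} − q_k·t_k, so r_k = a·s_k + b·t_k at every step:
  q = 4: r = 80, s = 1 − 4·0 = 1, t = 0 − 4·1 = -4  (check: 852·1 + 193·(-4) = 80)
  q = 2: r = 33, s = 0 − 2·1 = -2, t = 1 − 2·(-4) = 9  (check: 852·(-2) + 193·9 = 33)
  q = 2: r = 14, s = 1 − 2·(-2) = 5, t = -4 − 2·9 = -22  (check: 852·5 + 193·(-22) = 14)
  q = 2: r = 5, s = -2 − 2·5 = -12, t = 9 − 2·(-22) = 53  (check: 852·(-12) + 193·53 = 5)
  q = 2: r = 4, s = 5 − 2·(-12) = 29, t = -22 − 2·53 = -128  (check: 852·29 + 193·(-128) = 4)
  q = 1: r = 1, s = -12 − 1·29 = -41, t = 53 − 1·(-128) = 181  (check: 852·(-41) + 193·181 = 1)
The row with r = 1 (the gcd) gives the Bezout coefficients s = -41, t = 181.
Result: 852 · (-41) + 193 · (181) = 1.

gcd(852, 193) = 1; s = -41, t = 181 (check: 852·(-41) + 193·181 = 1).


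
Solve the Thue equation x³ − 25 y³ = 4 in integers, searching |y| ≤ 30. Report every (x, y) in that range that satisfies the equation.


The equation is x³ - 25y³ = 4. For fixed y, x³ = 25·y³ + 4, so a solution requires the RHS to be a perfect cube.
Strategy: iterate y from -30 to 30, compute RHS = 25·y³ + 4, and check whether it is a (positive or negative) perfect cube.
Check small values of y:
  y = 0: RHS = 4 is not a perfect cube.
  y = 1: RHS = 29 is not a perfect cube.
  y = -1: RHS = -21 is not a perfect cube.
  y = 2: RHS = 204 is not a perfect cube.
  y = -2: RHS = -196 is not a perfect cube.
  y = 3: RHS = 679 is not a perfect cube.
  y = -3: RHS = -671 is not a perfect cube.
Continuing the search up to |y| = 30 finds no solutions either.
No (x, y) in the scanned range satisfies the equation.

No integer solutions with |y| ≤ 30.


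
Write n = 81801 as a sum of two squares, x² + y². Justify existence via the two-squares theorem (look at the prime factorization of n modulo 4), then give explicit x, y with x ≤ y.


Step 1: Factor n = 81801 = 3^2 · 61 · 149.
Step 2: Check the mod-4 condition on each prime factor: 3 ≡ 3 (mod 4), exponent 2 (must be even); 61 ≡ 1 (mod 4), exponent 1; 149 ≡ 1 (mod 4), exponent 1.
All primes ≡ 3 (mod 4) appear to even exponent (or don't appear), so by the two-squares theorem n IS expressible as a sum of two squares.
Step 3: Build a representation. Group n = k² · m with k = 3 and m = 61 · 149 = 9089 (a product of primes ≡ 1 (mod 4)); a representation of m scales to one of n via (k·x)² + (k·y)² = k²(x² + y²). Each prime p ≡ 1 (mod 4) is itself a sum of two squares; find a² by testing p − a² for a perfect square:
  61: 61 − 1² = 60, 61 − 2² = 57, 61 − 3² = 52, 61 − 4² = 45, 61 − 5² = 36 = 6² ⇒ 61 = 5² + 6².
  149: 149 − 1² = 148, 149 − 2² = 145, 149 − 3² = 140, 149 − 4² = 133, 149 − 5² = 124, 149 − 6² = 113, 149 − 7² = 100 = 10² ⇒ 149 = 7² + 10².
  Combine using the Brahmagupta–Fibonacci identity (a² + b²)(c² + d²) = (ac − bd)² + (ad + bc)² = (ac + bd)² + (ad − bc)²:
  61 · 149 = 9089: from (5² + 6²)(7² + 10²), take (5·7 − 6·10, 5·10 + 6·7) = (35 − 60, 50 + 42) = (-25, 92); dropping signs (only squares matter) gives (25, 92); check 25² + 92² = 625 + 8464 = 9089 ✓.
  Scale by k = 3: (3·25, 3·92) = (75, 276).
Step 4: Order so x ≤ y and verify: 75² + 276² = 5625 + 76176 = 81801 = n. ✓

n = 81801 = 75² + 276² (one valid representation with x ≤ y).


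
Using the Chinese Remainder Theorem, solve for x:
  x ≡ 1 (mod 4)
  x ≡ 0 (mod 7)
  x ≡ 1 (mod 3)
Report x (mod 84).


Moduli 4, 7, 3 are pairwise coprime; by CRT there is a unique solution modulo M = 4 · 7 · 3 = 84.
Solve pairwise, accumulating the modulus:
  Start with x ≡ 1 (mod 4).
  Combine with x ≡ 0 (mod 7): since gcd(4, 7) = 1, we get a unique residue mod 28.
    Write x = 1 + 4·t and substitute into x ≡ 0 (mod 7): 4·t ≡ 0 − 1 = -1 (mod 7).
    Reduce coefficients mod 7: 4·t ≡ 6 (mod 7).
    The inverse of 4 mod 7 is 2 (since 4·2 = 8 = 1·7 + 1), so t ≡ 2·6 = 12 ≡ 5 (mod 7).
    Then x = 1 + 4·5 = 21, valid modulo lcm(4, 7) = 28: x ≡ 21 (mod 28).
  Combine with x ≡ 1 (mod 3): since gcd(28, 3) = 1, we get a unique residue mod 84.
    Write x = 21 + 28·t and substitute into x ≡ 1 (mod 3): 28·t ≡ 1 − 21 = -20 (mod 3).
    Reduce coefficients mod 3: 1·t ≡ 1 (mod 3).
    So t ≡ 1 (mod 3).
    Then x = 21 + 28·1 = 49, valid modulo lcm(28, 3) = 84: x ≡ 49 (mod 84).
Verify: 49 mod 4 = 1 ✓, 49 mod 7 = 0 ✓, 49 mod 3 = 1 ✓.

x ≡ 49 (mod 84).


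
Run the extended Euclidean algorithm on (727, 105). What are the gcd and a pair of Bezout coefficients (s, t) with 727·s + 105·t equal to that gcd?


Euclidean algorithm on (727, 105) — divide until remainder is 0:
  727 = 6 · 105 + 97
  105 = 1 · 97 + 8
  97 = 12 · 8 + 1
  8 = 8 · 1 + 0
gcd(727, 105) = 1.
Track Bezout coefficients alongside the remainders: start with r₀ = 727 = a·1 + b·0 (s = 1, t = 0) and r₁ = 105 = a·0 + b·1 (s = 0, t = 1); each new remainder r_{k+1} = r_{k-1} − q_k·r_k inherits s_{k+1} = s_{k-1} − q_k·s_k, t_{k+1} = t_{k-1} − q_k·t_k, so r_k = a·s_k + b·t_k at every step:
  q = 6: r = 97, s = 1 − 6·0 = 1, t = 0 − 6·1 = -6  (check: 727·1 + 105·(-6) = 97)
  q = 1: r = 8, s = 0 − 1·1 = -1, t = 1 − 1·(-6) = 7  (check: 727·(-1) + 105·7 = 8)
  q = 12: r = 1, s = 1 − 12·(-1) = 13, t = -6 − 12·7 = -90  (check: 727·13 + 105·(-90) = 1)
The row with r = 1 (the gcd) gives the Bezout coefficients s = 13, t = -90.
Result: 727 · (13) + 105 · (-90) = 1.

gcd(727, 105) = 1; s = 13, t = -90 (check: 727·13 + 105·(-90) = 1).


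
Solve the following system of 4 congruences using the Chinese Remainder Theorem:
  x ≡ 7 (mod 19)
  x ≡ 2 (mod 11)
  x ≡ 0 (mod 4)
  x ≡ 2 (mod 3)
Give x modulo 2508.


Product of moduli M = 19 · 11 · 4 · 3 = 2508.
Merge one congruence at a time:
  Start: x ≡ 7 (mod 19).
  Combine with x ≡ 2 (mod 11); new modulus lcm = 209.
    Write x = 7 + 19·t and substitute into x ≡ 2 (mod 11): 19·t ≡ 2 − 7 = -5 (mod 11).
    Reduce coefficients mod 11: 8·t ≡ 6 (mod 11).
    The inverse of 8 mod 11 is 7 (since 8·7 = 56 = 5·11 + 1), so t ≡ 7·6 = 42 ≡ 9 (mod 11).
    Then x = 7 + 19·9 = 178, valid modulo lcm(19, 11) = 209: x ≡ 178 (mod 209).
  Combine with x ≡ 0 (mod 4); new modulus lcm = 836.
    Write x = 178 + 209·t and substitute into x ≡ 0 (mod 4): 209·t ≡ 0 − 178 = -178 (mod 4).
    Reduce coefficients mod 4: 1·t ≡ 2 (mod 4).
    So t ≡ 2 (mod 4).
    Then x = 178 + 209·2 = 596, valid modulo lcm(209, 4) = 836: x ≡ 596 (mod 836).
  Combine with x ≡ 2 (mod 3); new modulus lcm = 2508.
    Write x = 596 + 836·t and substitute into x ≡ 2 (mod 3): 836·t ≡ 2 − 596 = -594 (mod 3).
    Reduce coefficients mod 3: 2·t ≡ 0 (mod 3).
    The inverse of 2 mod 3 is 2 (since 2·2 = 4 = 1·3 + 1), so t ≡ 2·0 = 0 ≡ 0 (mod 3).
    Then x = 596 + 836·0 = 596, valid modulo lcm(836, 3) = 2508: x ≡ 596 (mod 2508).
Verify against each original: 596 mod 19 = 7, 596 mod 11 = 2, 596 mod 4 = 0, 596 mod 3 = 2.

x ≡ 596 (mod 2508).


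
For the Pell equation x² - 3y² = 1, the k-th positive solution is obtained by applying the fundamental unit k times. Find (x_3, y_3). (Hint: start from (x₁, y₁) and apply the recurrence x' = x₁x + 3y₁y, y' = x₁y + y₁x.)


Step 1: Find the fundamental solution (x₁, y₁) of x² - 3y² = 1.
  Expand √3 as a continued fraction. a₀ = ⌊√3⌋ = 1; iterate m_{k+1} = d_k·a_k − m_k, d_{k+1} = (3 − m_{k+1}²)/d_k, a_{k+1} = ⌊(a₀ + m_{k+1})/d_{k+1}⌋ (starting m₀ = 0, d₀ = 1), with convergents p_k = a_k·p_{k-1} + p_{k-2}, q_k = a_k·q_{k-1} + q_{k-2} (p₋₁ = 1, q₋₁ = 0):
  k = 0: a₀ = 1; p₀/q₀ = 1/1; p₀² − 3·q₀² = 1 − 3 = -2.
  k = 1: m = 1, d = 2, a = ⌊(1 + 1)/2⌋ = 1; p/q = (1·1 + 1)/(1·1 + 0) = 2/1; p² − 3·q² = 4 − 3 = 1.
  The first convergent with p² − 3·q² = 1 gives the fundamental solution (x₁, y₁) = (2, 1).
Step 2: Apply the recurrence (x_{n+1}, y_{n+1}) = (x₁x_n + 3y₁y_n, x₁y_n + y₁x_n) repeatedly.
  From (x_1, y_1) = (2, 1): x_2 = 2·2 + 3·1·1 = 7; y_2 = 2·1 + 1·2 = 4.
  From (x_2, y_2) = (7, 4): x_3 = 2·7 + 3·1·4 = 26; y_3 = 2·4 + 1·7 = 15.
Step 3: Verify x_3² - 3·y_3² = 676 - 675 = 1 (should be 1). ✓

(x_1, y_1) = (2, 1); (x_3, y_3) = (26, 15).


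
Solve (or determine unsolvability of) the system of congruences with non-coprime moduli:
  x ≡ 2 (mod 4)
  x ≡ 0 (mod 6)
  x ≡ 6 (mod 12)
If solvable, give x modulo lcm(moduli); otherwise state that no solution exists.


Moduli 4, 6, 12 are not pairwise coprime, so CRT works modulo lcm(m_i) when all pairwise compatibility conditions hold.
Pairwise compatibility: gcd(m_i, m_j) must divide a_i - a_j for every pair.
Merge one congruence at a time:
  Start: x ≡ 2 (mod 4).
  Combine with x ≡ 0 (mod 6): gcd(4, 6) = 2; 0 - 2 = -2, which IS divisible by 2, so compatible.
    Write x = 2 + 4·t and substitute into x ≡ 0 (mod 6): 4·t ≡ 0 − 2 = -2 (mod 6).
    Divide the congruence (and modulus) by g = 2: 2·t ≡ -1 (mod 3).
    Reduce coefficients mod 3: 2·t ≡ 2 (mod 3).
    The inverse of 2 mod 3 is 2 (since 2·2 = 4 = 1·3 + 1), so t ≡ 2·2 = 4 ≡ 1 (mod 3).
    Then x = 2 + 4·1 = 6, valid modulo lcm(4, 6) = 12: x ≡ 6 (mod 12).
  Combine with x ≡ 6 (mod 12): gcd(12, 12) = 12; 6 - 6 = 0, which IS divisible by 12, so compatible.
    Write x = 6 + 12·t and substitute into x ≡ 6 (mod 12): 12·t ≡ 6 − 6 = 0 (mod 12).
    Divide the congruence (and modulus) by g = 12: 1·t ≡ 0 (mod 1).
    Modulo 1 every t works; take t = 0.
    Then x = 6 + 12·0 = 6, valid modulo lcm(12, 12) = 12: x ≡ 6 (mod 12).
Verify: 6 mod 4 = 2, 6 mod 6 = 0, 6 mod 12 = 6.

x ≡ 6 (mod 12).


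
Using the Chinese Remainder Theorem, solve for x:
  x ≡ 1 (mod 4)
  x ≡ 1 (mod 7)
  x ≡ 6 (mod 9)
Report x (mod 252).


Moduli 4, 7, 9 are pairwise coprime; by CRT there is a unique solution modulo M = 4 · 7 · 9 = 252.
Solve pairwise, accumulating the modulus:
  Start with x ≡ 1 (mod 4).
  Combine with x ≡ 1 (mod 7): since gcd(4, 7) = 1, we get a unique residue mod 28.
    Write x = 1 + 4·t and substitute into x ≡ 1 (mod 7): 4·t ≡ 1 − 1 = 0 (mod 7).
    The inverse of 4 mod 7 is 2 (since 4·2 = 8 = 1·7 + 1), so t ≡ 2·0 = 0 ≡ 0 (mod 7).
    Then x = 1 + 4·0 = 1, valid modulo lcm(4, 7) = 28: x ≡ 1 (mod 28).
  Combine with x ≡ 6 (mod 9): since gcd(28, 9) = 1, we get a unique residue mod 252.
    Write x = 1 + 28·t and substitute into x ≡ 6 (mod 9): 28·t ≡ 6 − 1 = 5 (mod 9).
    Reduce coefficients mod 9: 1·t ≡ 5 (mod 9).
    So t ≡ 5 (mod 9).
    Then x = 1 + 28·5 = 141, valid modulo lcm(28, 9) = 252: x ≡ 141 (mod 252).
Verify: 141 mod 4 = 1 ✓, 141 mod 7 = 1 ✓, 141 mod 9 = 6 ✓.

x ≡ 141 (mod 252).


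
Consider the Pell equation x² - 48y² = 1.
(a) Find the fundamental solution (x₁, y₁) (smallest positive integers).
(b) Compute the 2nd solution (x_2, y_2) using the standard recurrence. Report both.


Step 1: Find the fundamental solution (x₁, y₁) of x² - 48y² = 1.
  Expand √48 as a continued fraction. a₀ = ⌊√48⌋ = 6; iterate m_{k+1} = d_k·a_k − m_k, d_{k+1} = (48 − m_{k+1}²)/d_k, a_{k+1} = ⌊(a₀ + m_{k+1})/d_{k+1}⌋ (starting m₀ = 0, d₀ = 1), with convergents p_k = a_k·p_{k-1} + p_{k-2}, q_k = a_k·q_{k-1} + q_{k-2} (p₋₁ = 1, q₋₁ = 0):
  k = 0: a₀ = 6; p₀/q₀ = 6/1; p₀² − 48·q₀² = 36 − 48 = -12.
  k = 1: m = 6, d = 12, a = ⌊(6 + 6)/12⌋ = 1; p/q = (1·6 + 1)/(1·1 + 0) = 7/1; p² − 48·q² = 49 − 48 = 1.
  The first convergent with p² − 48·q² = 1 gives the fundamental solution (x₁, y₁) = (7, 1).
Step 2: Apply the recurrence (x_{n+1}, y_{n+1}) = (x₁x_n + 48y₁y_n, x₁y_n + y₁x_n) repeatedly.
  From (x_1, y_1) = (7, 1): x_2 = 7·7 + 48·1·1 = 97; y_2 = 7·1 + 1·7 = 14.
Step 3: Verify x_2² - 48·y_2² = 9409 - 9408 = 1 (should be 1). ✓

(x_1, y_1) = (7, 1); (x_2, y_2) = (97, 14).


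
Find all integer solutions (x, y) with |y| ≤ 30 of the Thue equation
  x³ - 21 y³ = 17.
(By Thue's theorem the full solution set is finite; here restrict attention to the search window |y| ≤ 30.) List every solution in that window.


The equation is x³ - 21y³ = 17. For fixed y, x³ = 21·y³ + 17, so a solution requires the RHS to be a perfect cube.
Strategy: iterate y from -30 to 30, compute RHS = 21·y³ + 17, and check whether it is a (positive or negative) perfect cube.
Check small values of y:
  y = 0: RHS = 17 is not a perfect cube.
  y = 1: RHS = 38 is not a perfect cube.
  y = -1: RHS = -4 is not a perfect cube.
  y = 2: RHS = 185 is not a perfect cube.
  y = -2: RHS = -151 is not a perfect cube.
  y = 3: RHS = 584 is not a perfect cube.
  y = -3: RHS = -550 is not a perfect cube.
Continuing the search up to |y| = 30 finds no solutions either.
No (x, y) in the scanned range satisfies the equation.

No integer solutions with |y| ≤ 30.


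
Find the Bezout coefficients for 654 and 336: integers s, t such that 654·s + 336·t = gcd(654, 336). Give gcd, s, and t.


Euclidean algorithm on (654, 336) — divide until remainder is 0:
  654 = 1 · 336 + 318
  336 = 1 · 318 + 18
  318 = 17 · 18 + 12
  18 = 1 · 12 + 6
  12 = 2 · 6 + 0
gcd(654, 336) = 6.
Track Bezout coefficients alongside the remainders: start with r₀ = 654 = a·1 + b·0 (s = 1, t = 0) and r₁ = 336 = a·0 + b·1 (s = 0, t = 1); each new remainder r_{k+1} = r_{k-1} − q_k·r_k inherits s_{k+1} = s_{k-1} − q_k·s_k, t_{k+1} = t_{k-1} − q_k·t_k, so r_k = a·s_k + b·t_k at every step:
  q = 1: r = 318, s = 1 − 1·0 = 1, t = 0 − 1·1 = -1  (check: 654·1 + 336·(-1) = 318)
  q = 1: r = 18, s = 0 − 1·1 = -1, t = 1 − 1·(-1) = 2  (check: 654·(-1) + 336·2 = 18)
  q = 17: r = 12, s = 1 − 17·(-1) = 18, t = -1 − 17·2 = -35  (check: 654·18 + 336·(-35) = 12)
  q = 1: r = 6, s = -1 − 1·18 = -19, t = 2 − 1·(-35) = 37  (check: 654·(-19) + 336·37 = 6)
The row with r = 6 (the gcd) gives the Bezout coefficients s = -19, t = 37.
Result: 654 · (-19) + 336 · (37) = 6.

gcd(654, 336) = 6; s = -19, t = 37 (check: 654·(-19) + 336·37 = 6).


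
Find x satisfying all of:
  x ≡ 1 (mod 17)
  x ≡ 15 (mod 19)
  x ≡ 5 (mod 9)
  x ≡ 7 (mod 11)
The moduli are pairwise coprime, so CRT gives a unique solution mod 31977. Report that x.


Product of moduli M = 17 · 19 · 9 · 11 = 31977.
Merge one congruence at a time:
  Start: x ≡ 1 (mod 17).
  Combine with x ≡ 15 (mod 19); new modulus lcm = 323.
    Write x = 1 + 17·t and substitute into x ≡ 15 (mod 19): 17·t ≡ 15 − 1 = 14 (mod 19).
    The inverse of 17 mod 19 is 9 (since 17·9 = 153 = 8·19 + 1), so t ≡ 9·14 = 126 ≡ 12 (mod 19).
    Then x = 1 + 17·12 = 205, valid modulo lcm(17, 19) = 323: x ≡ 205 (mod 323).
  Combine with x ≡ 5 (mod 9); new modulus lcm = 2907.
    Write x = 205 + 323·t and substitute into x ≡ 5 (mod 9): 323·t ≡ 5 − 205 = -200 (mod 9).
    Reduce coefficients mod 9: 8·t ≡ 7 (mod 9).
    The inverse of 8 mod 9 is 8 (since 8·8 = 64 = 7·9 + 1), so t ≡ 8·7 = 56 ≡ 2 (mod 9).
    Then x = 205 + 323·2 = 851, valid modulo lcm(323, 9) = 2907: x ≡ 851 (mod 2907).
  Combine with x ≡ 7 (mod 11); new modulus lcm = 31977.
    Write x = 851 + 2907·t and substitute into x ≡ 7 (mod 11): 2907·t ≡ 7 − 851 = -844 (mod 11).
    Reduce coefficients mod 11: 3·t ≡ 3 (mod 11).
    The inverse of 3 mod 11 is 4 (since 3·4 = 12 = 1·11 + 1), so t ≡ 4·3 = 12 ≡ 1 (mod 11).
    Then x = 851 + 2907·1 = 3758, valid modulo lcm(2907, 11) = 31977: x ≡ 3758 (mod 31977).
Verify against each original: 3758 mod 17 = 1, 3758 mod 19 = 15, 3758 mod 9 = 5, 3758 mod 11 = 7.

x ≡ 3758 (mod 31977).


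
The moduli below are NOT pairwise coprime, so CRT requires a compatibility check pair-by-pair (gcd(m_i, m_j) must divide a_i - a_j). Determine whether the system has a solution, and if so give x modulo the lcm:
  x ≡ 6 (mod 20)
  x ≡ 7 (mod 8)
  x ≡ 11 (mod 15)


Moduli 20, 8, 15 are not pairwise coprime, so CRT works modulo lcm(m_i) when all pairwise compatibility conditions hold.
Pairwise compatibility: gcd(m_i, m_j) must divide a_i - a_j for every pair.
Merge one congruence at a time:
  Start: x ≡ 6 (mod 20).
  Combine with x ≡ 7 (mod 8): gcd(20, 8) = 4, and 7 - 6 = 1 is NOT divisible by 4.
    ⇒ system is inconsistent (no integer solution).

No solution (the system is inconsistent).


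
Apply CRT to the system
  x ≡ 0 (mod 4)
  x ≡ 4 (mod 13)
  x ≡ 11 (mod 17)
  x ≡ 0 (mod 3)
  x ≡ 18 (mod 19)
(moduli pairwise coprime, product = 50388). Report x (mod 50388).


Product of moduli M = 4 · 13 · 17 · 3 · 19 = 50388.
Merge one congruence at a time:
  Start: x ≡ 0 (mod 4).
  Combine with x ≡ 4 (mod 13); new modulus lcm = 52.
    Write x = 0 + 4·t and substitute into x ≡ 4 (mod 13): 4·t ≡ 4 − 0 = 4 (mod 13).
    The inverse of 4 mod 13 is 10 (since 4·10 = 40 = 3·13 + 1), so t ≡ 10·4 = 40 ≡ 1 (mod 13).
    Then x = 0 + 4·1 = 4, valid modulo lcm(4, 13) = 52: x ≡ 4 (mod 52).
  Combine with x ≡ 11 (mod 17); new modulus lcm = 884.
    Write x = 4 + 52·t and substitute into x ≡ 11 (mod 17): 52·t ≡ 11 − 4 = 7 (mod 17).
    Reduce coefficients mod 17: 1·t ≡ 7 (mod 17).
    So t ≡ 7 (mod 17).
    Then x = 4 + 52·7 = 368, valid modulo lcm(52, 17) = 884: x ≡ 368 (mod 884).
  Combine with x ≡ 0 (mod 3); new modulus lcm = 2652.
    Write x = 368 + 884·t and substitute into x ≡ 0 (mod 3): 884·t ≡ 0 − 368 = -368 (mod 3).
    Reduce coefficients mod 3: 2·t ≡ 1 (mod 3).
    The inverse of 2 mod 3 is 2 (since 2·2 = 4 = 1·3 + 1), so t ≡ 2·1 = 2 ≡ 2 (mod 3).
    Then x = 368 + 884·2 = 2136, valid modulo lcm(884, 3) = 2652: x ≡ 2136 (mod 2652).
  Combine with x ≡ 18 (mod 19); new modulus lcm = 50388.
    Write x = 2136 + 2652·t and substitute into x ≡ 18 (mod 19): 2652·t ≡ 18 − 2136 = -2118 (mod 19).
    Reduce coefficients mod 19: 11·t ≡ 10 (mod 19).
    The inverse of 11 mod 19 is 7 (since 11·7 = 77 = 4·19 + 1), so t ≡ 7·10 = 70 ≡ 13 (mod 19).
    Then x = 2136 + 2652·13 = 36612, valid modulo lcm(2652, 19) = 50388: x ≡ 36612 (mod 50388).
Verify against each original: 36612 mod 4 = 0, 36612 mod 13 = 4, 36612 mod 17 = 11, 36612 mod 3 = 0, 36612 mod 19 = 18.

x ≡ 36612 (mod 50388).


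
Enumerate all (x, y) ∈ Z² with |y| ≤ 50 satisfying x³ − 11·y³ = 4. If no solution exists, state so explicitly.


The equation is x³ - 11y³ = 4. For fixed y, x³ = 11·y³ + 4, so a solution requires the RHS to be a perfect cube.
Strategy: iterate y from -50 to 50, compute RHS = 11·y³ + 4, and check whether it is a (positive or negative) perfect cube.
Check small values of y:
  y = 0: RHS = 4 is not a perfect cube.
  y = 1: RHS = 15 is not a perfect cube.
  y = -1: RHS = -7 is not a perfect cube.
  y = 2: RHS = 92 is not a perfect cube.
  y = -2: RHS = -84 is not a perfect cube.
  y = 3: RHS = 301 is not a perfect cube.
  y = -3: RHS = -293 is not a perfect cube.
Continuing the search up to |y| = 50 finds no solutions either.
No (x, y) in the scanned range satisfies the equation.

No integer solutions with |y| ≤ 50.


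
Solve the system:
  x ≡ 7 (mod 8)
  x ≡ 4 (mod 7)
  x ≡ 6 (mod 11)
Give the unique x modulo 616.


Moduli 8, 7, 11 are pairwise coprime; by CRT there is a unique solution modulo M = 8 · 7 · 11 = 616.
Solve pairwise, accumulating the modulus:
  Start with x ≡ 7 (mod 8).
  Combine with x ≡ 4 (mod 7): since gcd(8, 7) = 1, we get a unique residue mod 56.
    Write x = 7 + 8·t and substitute into x ≡ 4 (mod 7): 8·t ≡ 4 − 7 = -3 (mod 7).
    Reduce coefficients mod 7: 1·t ≡ 4 (mod 7).
    So t ≡ 4 (mod 7).
    Then x = 7 + 8·4 = 39, valid modulo lcm(8, 7) = 56: x ≡ 39 (mod 56).
  Combine with x ≡ 6 (mod 11): since gcd(56, 11) = 1, we get a unique residue mod 616.
    Write x = 39 + 56·t and substitute into x ≡ 6 (mod 11): 56·t ≡ 6 − 39 = -33 (mod 11).
    Reduce coefficients mod 11: 1·t ≡ 0 (mod 11).
    So t ≡ 0 (mod 11).
    Then x = 39 + 56·0 = 39, valid modulo lcm(56, 11) = 616: x ≡ 39 (mod 616).
Verify: 39 mod 8 = 7 ✓, 39 mod 7 = 4 ✓, 39 mod 11 = 6 ✓.

x ≡ 39 (mod 616).


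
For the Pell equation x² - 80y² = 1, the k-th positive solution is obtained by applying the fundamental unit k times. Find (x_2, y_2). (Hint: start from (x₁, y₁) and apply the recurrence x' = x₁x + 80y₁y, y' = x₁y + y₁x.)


Step 1: Find the fundamental solution (x₁, y₁) of x² - 80y² = 1.
  Expand √80 as a continued fraction. a₀ = ⌊√80⌋ = 8; iterate m_{k+1} = d_k·a_k − m_k, d_{k+1} = (80 − m_{k+1}²)/d_k, a_{k+1} = ⌊(a₀ + m_{k+1})/d_{k+1}⌋ (starting m₀ = 0, d₀ = 1), with convergents p_k = a_k·p_{k-1} + p_{k-2}, q_k = a_k·q_{k-1} + q_{k-2} (p₋₁ = 1, q₋₁ = 0):
  k = 0: a₀ = 8; p₀/q₀ = 8/1; p₀² − 80·q₀² = 64 − 80 = -16.
  k = 1: m = 8, d = 16, a = ⌊(8 + 8)/16⌋ = 1; p/q = (1·8 + 1)/(1·1 + 0) = 9/1; p² − 80·q² = 81 − 80 = 1.
  The first convergent with p² − 80·q² = 1 gives the fundamental solution (x₁, y₁) = (9, 1).
Step 2: Apply the recurrence (x_{n+1}, y_{n+1}) = (x₁x_n + 80y₁y_n, x₁y_n + y₁x_n) repeatedly.
  From (x_1, y_1) = (9, 1): x_2 = 9·9 + 80·1·1 = 161; y_2 = 9·1 + 1·9 = 18.
Step 3: Verify x_2² - 80·y_2² = 25921 - 25920 = 1 (should be 1). ✓

(x_1, y_1) = (9, 1); (x_2, y_2) = (161, 18).


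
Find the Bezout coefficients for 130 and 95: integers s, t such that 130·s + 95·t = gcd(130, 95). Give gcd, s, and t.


Euclidean algorithm on (130, 95) — divide until remainder is 0:
  130 = 1 · 95 + 35
  95 = 2 · 35 + 25
  35 = 1 · 25 + 10
  25 = 2 · 10 + 5
  10 = 2 · 5 + 0
gcd(130, 95) = 5.
Track Bezout coefficients alongside the remainders: start with r₀ = 130 = a·1 + b·0 (s = 1, t = 0) and r₁ = 95 = a·0 + b·1 (s = 0, t = 1); each new remainder r_{k+1} = r_{k-1} − q_k·r_k inherits s_{k+1} = s_{k-1} − q_k·s_k, t_{k+1} = t_{k-1} − q_k·t_k, so r_k = a·s_k + b·t_k at every step:
  q = 1: r = 35, s = 1 − 1·0 = 1, t = 0 − 1·1 = -1  (check: 130·1 + 95·(-1) = 35)
  q = 2: r = 25, s = 0 − 2·1 = -2, t = 1 − 2·(-1) = 3  (check: 130·(-2) + 95·3 = 25)
  q = 1: r = 10, s = 1 − 1·(-2) = 3, t = -1 − 1·3 = -4  (check: 130·3 + 95·(-4) = 10)
  q = 2: r = 5, s = -2 − 2·3 = -8, t = 3 − 2·(-4) = 11  (check: 130·(-8) + 95·11 = 5)
The row with r = 5 (the gcd) gives the Bezout coefficients s = -8, t = 11.
Result: 130 · (-8) + 95 · (11) = 5.

gcd(130, 95) = 5; s = -8, t = 11 (check: 130·(-8) + 95·11 = 5).


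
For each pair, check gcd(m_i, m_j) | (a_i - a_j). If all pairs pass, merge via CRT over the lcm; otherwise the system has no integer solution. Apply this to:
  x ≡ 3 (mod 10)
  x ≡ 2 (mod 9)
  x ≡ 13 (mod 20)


Moduli 10, 9, 20 are not pairwise coprime, so CRT works modulo lcm(m_i) when all pairwise compatibility conditions hold.
Pairwise compatibility: gcd(m_i, m_j) must divide a_i - a_j for every pair.
Merge one congruence at a time:
  Start: x ≡ 3 (mod 10).
  Combine with x ≡ 2 (mod 9): gcd(10, 9) = 1; 2 - 3 = -1, which IS divisible by 1, so compatible.
    Write x = 3 + 10·t and substitute into x ≡ 2 (mod 9): 10·t ≡ 2 − 3 = -1 (mod 9).
    Reduce coefficients mod 9: 1·t ≡ 8 (mod 9).
    So t ≡ 8 (mod 9).
    Then x = 3 + 10·8 = 83, valid modulo lcm(10, 9) = 90: x ≡ 83 (mod 90).
  Combine with x ≡ 13 (mod 20): gcd(90, 20) = 10; 13 - 83 = -70, which IS divisible by 10, so compatible.
    Write x = 83 + 90·t and substitute into x ≡ 13 (mod 20): 90·t ≡ 13 − 83 = -70 (mod 20).
    Divide the congruence (and modulus) by g = 10: 9·t ≡ -7 (mod 2).
    Reduce coefficients mod 2: 1·t ≡ 1 (mod 2).
    So t ≡ 1 (mod 2).
    Then x = 83 + 90·1 = 173, valid modulo lcm(90, 20) = 180: x ≡ 173 (mod 180).
Verify: 173 mod 10 = 3, 173 mod 9 = 2, 173 mod 20 = 13.

x ≡ 173 (mod 180).


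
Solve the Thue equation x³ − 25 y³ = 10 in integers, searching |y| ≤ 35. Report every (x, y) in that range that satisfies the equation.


The equation is x³ - 25y³ = 10. For fixed y, x³ = 25·y³ + 10, so a solution requires the RHS to be a perfect cube.
Strategy: iterate y from -35 to 35, compute RHS = 25·y³ + 10, and check whether it is a (positive or negative) perfect cube.
Check small values of y:
  y = 0: RHS = 10 is not a perfect cube.
  y = 1: RHS = 35 is not a perfect cube.
  y = -1: RHS = -15 is not a perfect cube.
  y = 2: RHS = 210 is not a perfect cube.
  y = -2: RHS = -190 is not a perfect cube.
  y = 3: RHS = 685 is not a perfect cube.
  y = -3: RHS = -665 is not a perfect cube.
Continuing the search up to |y| = 35 finds no solutions either.
No (x, y) in the scanned range satisfies the equation.

No integer solutions with |y| ≤ 35.


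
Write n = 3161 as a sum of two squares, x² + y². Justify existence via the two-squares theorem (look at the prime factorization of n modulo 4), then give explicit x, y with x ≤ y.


Step 1: Factor n = 3161 = 29 · 109.
Step 2: Check the mod-4 condition on each prime factor: 29 ≡ 1 (mod 4), exponent 1; 109 ≡ 1 (mod 4), exponent 1.
All primes ≡ 3 (mod 4) appear to even exponent (or don't appear), so by the two-squares theorem n IS expressible as a sum of two squares.
Step 3: Build a representation. Here n = 29 · 109 is a product of primes ≡ 1 (mod 4). Each prime p ≡ 1 (mod 4) is itself a sum of two squares; find a² by testing p − a² for a perfect square:
  29: 29 − 1² = 28, 29 − 2² = 25 = 5² ⇒ 29 = 2² + 5².
  109: 109 − 1² = 108, 109 − 2² = 105, 109 − 3² = 100 = 10² ⇒ 109 = 3² + 10².
  Combine using the Brahmagupta–Fibonacci identity (a² + b²)(c² + d²) = (ac − bd)² + (ad + bc)² = (ac + bd)² + (ad − bc)²:
  29 · 109 = 3161: from (2² + 5²)(3² + 10²), take (2·3 − 5·10, 2·10 + 5·3) = (6 − 50, 20 + 15) = (-44, 35); dropping signs (only squares matter) gives (44, 35); check 44² + 35² = 1936 + 1225 = 3161 ✓.
Step 4: Order so x ≤ y and verify: 35² + 44² = 1225 + 1936 = 3161 = n. ✓

n = 3161 = 35² + 44² (one valid representation with x ≤ y).


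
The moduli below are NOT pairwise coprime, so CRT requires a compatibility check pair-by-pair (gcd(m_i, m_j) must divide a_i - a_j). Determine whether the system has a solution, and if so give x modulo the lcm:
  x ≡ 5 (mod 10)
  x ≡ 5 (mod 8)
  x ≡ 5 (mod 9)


Moduli 10, 8, 9 are not pairwise coprime, so CRT works modulo lcm(m_i) when all pairwise compatibility conditions hold.
Pairwise compatibility: gcd(m_i, m_j) must divide a_i - a_j for every pair.
Merge one congruence at a time:
  Start: x ≡ 5 (mod 10).
  Combine with x ≡ 5 (mod 8): gcd(10, 8) = 2; 5 - 5 = 0, which IS divisible by 2, so compatible.
    Write x = 5 + 10·t and substitute into x ≡ 5 (mod 8): 10·t ≡ 5 − 5 = 0 (mod 8).
    Divide the congruence (and modulus) by g = 2: 5·t ≡ 0 (mod 4).
    Reduce coefficients mod 4: 1·t ≡ 0 (mod 4).
    So t ≡ 0 (mod 4).
    Then x = 5 + 10·0 = 5, valid modulo lcm(10, 8) = 40: x ≡ 5 (mod 40).
  Combine with x ≡ 5 (mod 9): gcd(40, 9) = 1; 5 - 5 = 0, which IS divisible by 1, so compatible.
    Write x = 5 + 40·t and substitute into x ≡ 5 (mod 9): 40·t ≡ 5 − 5 = 0 (mod 9).
    Reduce coefficients mod 9: 4·t ≡ 0 (mod 9).
    The inverse of 4 mod 9 is 7 (since 4·7 = 28 = 3·9 + 1), so t ≡ 7·0 = 0 ≡ 0 (mod 9).
    Then x = 5 + 40·0 = 5, valid modulo lcm(40, 9) = 360: x ≡ 5 (mod 360).
Verify: 5 mod 10 = 5, 5 mod 8 = 5, 5 mod 9 = 5.

x ≡ 5 (mod 360).
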